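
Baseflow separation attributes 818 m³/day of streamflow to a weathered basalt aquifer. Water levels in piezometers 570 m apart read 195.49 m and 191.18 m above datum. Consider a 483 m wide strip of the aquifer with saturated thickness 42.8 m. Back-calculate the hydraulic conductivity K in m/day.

5.23

Cross-sectional area A = 483 × 42.8 = 20672 m².
Hydraulic gradient i = (195.49 − 191.18) / 570 = 4.31 / 570 = 0.007561.
From Q = K·A·i, K = Q / (A·i) = 818 / (20672 × 0.007561) = 5.233 m/day.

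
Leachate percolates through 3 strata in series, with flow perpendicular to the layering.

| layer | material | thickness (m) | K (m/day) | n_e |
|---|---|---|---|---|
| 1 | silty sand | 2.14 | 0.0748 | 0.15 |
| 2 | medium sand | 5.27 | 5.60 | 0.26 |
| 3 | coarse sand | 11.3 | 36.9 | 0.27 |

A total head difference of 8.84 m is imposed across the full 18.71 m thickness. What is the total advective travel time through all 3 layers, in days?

With flow normal to the layers, continuity requires the same specific discharge q through every layer.
Σ(b_i/K_i) = 2.14/0.0748 + 5.27/5.60 + 11.3/36.9 = 29.86 d.
q = Δh / Σ(b_i/K_i) = 8.84 / 29.86 = 0.2961 m/day.
In each layer the seepage velocity is v_i = q/n_i, so the layer transit time is t_i = b_i·n_i / q:
  layer 1 (silty sand): t_1 = 2.14 × 0.15 / 0.2961 = 1.084 d
  layer 2 (medium sand): t_2 = 5.27 × 0.26 / 0.2961 = 4.628 d
  layer 3 (coarse sand): t_3 = 11.3 × 0.27 / 0.2961 = 10.30 d
Total t = Σ t_i = 16.02 days.

16.0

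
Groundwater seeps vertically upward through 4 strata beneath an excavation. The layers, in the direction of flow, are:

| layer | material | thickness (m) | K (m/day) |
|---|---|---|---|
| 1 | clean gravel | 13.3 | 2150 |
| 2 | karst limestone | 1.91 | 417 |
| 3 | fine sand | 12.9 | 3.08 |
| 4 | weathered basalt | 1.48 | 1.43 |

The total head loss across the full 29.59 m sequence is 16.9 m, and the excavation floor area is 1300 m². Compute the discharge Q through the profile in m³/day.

Flow is perpendicular to layering, so the layers act in series and the equivalent K is the thickness-weighted harmonic mean.
Total thickness L = 13.3 + 1.91 + 12.9 + 1.48 = 29.59 m.
Σ(b_i/K_i) = 13.3/2150 + 1.91/417 + 12.9/3.08 + 1.48/1.43 = 5.234 d.
K_eq = L / Σ(b_i/K_i) = 29.59 / 5.234 = 5.653 m/day.
Q = K_eq · A · (Δh/L) = 5.653 × 1300 × (16.9/29.59) = 4198 m³/day.

4200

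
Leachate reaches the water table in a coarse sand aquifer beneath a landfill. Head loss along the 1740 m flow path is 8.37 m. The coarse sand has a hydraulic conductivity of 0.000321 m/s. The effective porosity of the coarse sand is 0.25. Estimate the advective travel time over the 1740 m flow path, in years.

Convert K: 0.000321 m/s × 86400 = 27.73 m/day.
Hydraulic gradient i = Δh / L = 8.37 / 1740 = 0.004810.
Darcy flux q = K · i = 27.73 × 0.004810 = 0.1334 m/day.
Seepage velocity v = q / n_e = 0.1334 / 0.25 = 0.5336 m/day.
Travel time t = L / v = 1740 / 0.5336 = 3261 days = 8.927 years.

8.93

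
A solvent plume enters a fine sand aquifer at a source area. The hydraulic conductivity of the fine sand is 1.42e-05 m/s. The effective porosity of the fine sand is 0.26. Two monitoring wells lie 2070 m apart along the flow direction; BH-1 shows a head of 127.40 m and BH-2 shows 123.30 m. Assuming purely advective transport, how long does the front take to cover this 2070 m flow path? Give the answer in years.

Convert K: 1.42e-05 m/s × 86400 = 1.227 m/day.
Hydraulic gradient i = (127.40 − 123.30) / 2070 = 4.1 / 2070 = 0.001981.
Darcy flux q = K · i = 1.227 × 0.001981 = 0.002430 m/day.
Seepage velocity v = q / n_e = 0.002430 / 0.26 = 0.009346 m/day.
Travel time t = L / v = 2070 / 0.009346 = 2.215e+05 days = 606.4 years.

606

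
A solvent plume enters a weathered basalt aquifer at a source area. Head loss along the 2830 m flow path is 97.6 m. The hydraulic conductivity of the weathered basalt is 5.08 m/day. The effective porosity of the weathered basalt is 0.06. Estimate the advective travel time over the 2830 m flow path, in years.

Hydraulic gradient i = Δh / L = 97.6 / 2830 = 0.03449.
Darcy flux q = K · i = 5.080 × 0.03449 = 0.1752 m/day.
Seepage velocity v = q / n_e = 0.1752 / 0.06 = 2.920 m/day.
Travel time t = L / v = 2830 / 2.920 = 969.2 days = 2.654 years.

2.65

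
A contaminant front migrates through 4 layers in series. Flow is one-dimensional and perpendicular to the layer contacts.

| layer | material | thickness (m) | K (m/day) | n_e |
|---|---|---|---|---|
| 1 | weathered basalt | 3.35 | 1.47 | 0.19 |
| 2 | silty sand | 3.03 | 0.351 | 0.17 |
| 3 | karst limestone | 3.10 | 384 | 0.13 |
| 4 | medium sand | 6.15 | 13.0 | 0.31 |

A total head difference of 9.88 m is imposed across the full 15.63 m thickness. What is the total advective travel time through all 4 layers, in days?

With flow normal to the layers, continuity requires the same specific discharge q through every layer.
Σ(b_i/K_i) = 3.35/1.47 + 3.03/0.351 + 3.10/384 + 6.15/13.0 = 11.39 d.
q = Δh / Σ(b_i/K_i) = 9.88 / 11.39 = 0.8672 m/day.
In each layer the seepage velocity is v_i = q/n_i, so the layer transit time is t_i = b_i·n_i / q:
  layer 1 (weathered basalt): t_1 = 3.35 × 0.19 / 0.8672 = 0.7339 d
  layer 2 (silty sand): t_2 = 3.03 × 0.17 / 0.8672 = 0.5940 d
  layer 3 (karst limestone): t_3 = 3.10 × 0.13 / 0.8672 = 0.4647 d
  layer 4 (medium sand): t_4 = 6.15 × 0.31 / 0.8672 = 2.198 d
Total t = Σ t_i = 3.991 days.

3.99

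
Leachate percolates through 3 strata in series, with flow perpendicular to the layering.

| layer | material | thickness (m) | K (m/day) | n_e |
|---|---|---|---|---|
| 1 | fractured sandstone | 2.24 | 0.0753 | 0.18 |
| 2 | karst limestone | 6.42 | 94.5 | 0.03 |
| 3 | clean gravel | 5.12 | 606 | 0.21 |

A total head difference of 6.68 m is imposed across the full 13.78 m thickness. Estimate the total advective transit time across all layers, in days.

With flow normal to the layers, continuity requires the same specific discharge q through every layer.
Σ(b_i/K_i) = 2.24/0.0753 + 6.42/94.5 + 5.12/606 = 29.82 d.
q = Δh / Σ(b_i/K_i) = 6.68 / 29.82 = 0.2240 m/day.
In each layer the seepage velocity is v_i = q/n_i, so the layer transit time is t_i = b_i·n_i / q:
  layer 1 (fractured sandstone): t_1 = 2.24 × 0.18 / 0.2240 = 1.800 d
  layer 2 (karst limestone): t_2 = 6.42 × 0.03 / 0.2240 = 0.8599 d
  layer 3 (clean gravel): t_3 = 5.12 × 0.21 / 0.2240 = 4.800 d
Total t = Σ t_i = 7.460 days.

7.46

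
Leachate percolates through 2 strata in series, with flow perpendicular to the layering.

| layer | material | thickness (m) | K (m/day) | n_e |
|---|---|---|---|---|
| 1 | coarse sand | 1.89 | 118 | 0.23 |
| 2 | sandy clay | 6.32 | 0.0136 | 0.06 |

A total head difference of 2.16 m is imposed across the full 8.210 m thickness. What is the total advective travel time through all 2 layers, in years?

With flow normal to the layers, continuity requires the same specific discharge q through every layer.
Σ(b_i/K_i) = 1.89/118 + 6.32/0.0136 = 464.7 d.
q = Δh / Σ(b_i/K_i) = 2.16 / 464.7 = 0.004648 m/day.
In each layer the seepage velocity is v_i = q/n_i, so the layer transit time is t_i = b_i·n_i / q:
  layer 1 (coarse sand): t_1 = 1.89 × 0.23 / 0.004648 = 93.53 d
  layer 2 (sandy clay): t_2 = 6.32 × 0.06 / 0.004648 = 81.58 d
Total t = Σ t_i = 175.1 days = 0.4794 years.

0.479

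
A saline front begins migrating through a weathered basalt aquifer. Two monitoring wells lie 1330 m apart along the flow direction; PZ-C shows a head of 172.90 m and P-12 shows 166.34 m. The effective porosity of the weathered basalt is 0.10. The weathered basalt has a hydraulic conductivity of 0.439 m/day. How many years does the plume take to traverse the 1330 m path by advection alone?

168

Hydraulic gradient i = (172.90 − 166.34) / 1330 = 6.56 / 1330 = 0.004932.
Darcy flux q = K · i = 0.4390 × 0.004932 = 0.002165 m/day.
Seepage velocity v = q / n_e = 0.002165 / 0.10 = 0.02165 m/day.
Travel time t = L / v = 1330 / 0.02165 = 61424 days = 168.2 years.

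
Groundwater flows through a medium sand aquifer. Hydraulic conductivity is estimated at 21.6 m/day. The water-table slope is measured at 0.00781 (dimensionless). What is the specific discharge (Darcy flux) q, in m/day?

Hydraulic gradient i = 0.00781.
Specific discharge q = K · i = 21.60 × 0.007810 = 0.1687 m/day.

0.169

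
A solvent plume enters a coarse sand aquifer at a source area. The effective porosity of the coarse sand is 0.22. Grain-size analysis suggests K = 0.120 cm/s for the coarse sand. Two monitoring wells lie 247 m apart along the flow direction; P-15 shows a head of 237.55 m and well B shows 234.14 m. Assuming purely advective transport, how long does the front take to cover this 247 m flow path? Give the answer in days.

Convert K: 0.120 cm/s × 864 = 103.7 m/day.
Hydraulic gradient i = (237.55 − 234.14) / 247 = 3.41 / 247 = 0.01381.
Darcy flux q = K · i = 103.7 × 0.01381 = 1.431 m/day.
Seepage velocity v = q / n_e = 1.431 / 0.22 = 6.506 m/day.
Travel time t = L / v = 247 / 6.506 = 37.96 days.

38.0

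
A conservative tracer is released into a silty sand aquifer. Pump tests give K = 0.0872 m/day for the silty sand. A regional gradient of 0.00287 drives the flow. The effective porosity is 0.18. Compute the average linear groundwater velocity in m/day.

Hydraulic gradient i = 0.00287.
Darcy flux q = K · i = 0.08720 × 0.002870 = 0.0002503 m/day.
Seepage velocity v = q / n_e = 0.0002503 / 0.18 = 0.001390 m/day.

0.00139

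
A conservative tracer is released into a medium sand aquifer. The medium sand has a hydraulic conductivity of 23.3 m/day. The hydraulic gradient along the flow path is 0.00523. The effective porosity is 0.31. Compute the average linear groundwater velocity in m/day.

Hydraulic gradient i = 0.00523.
Darcy flux q = K · i = 23.30 × 0.005230 = 0.1219 m/day.
Seepage velocity v = q / n_e = 0.1219 / 0.31 = 0.3931 m/day.

0.393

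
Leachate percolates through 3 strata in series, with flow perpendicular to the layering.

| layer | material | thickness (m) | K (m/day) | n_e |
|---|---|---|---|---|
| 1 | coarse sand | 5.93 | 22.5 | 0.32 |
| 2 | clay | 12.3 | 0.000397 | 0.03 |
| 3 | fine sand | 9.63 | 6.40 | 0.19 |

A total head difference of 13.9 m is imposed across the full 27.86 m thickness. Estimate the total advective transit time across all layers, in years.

25.0

With flow normal to the layers, continuity requires the same specific discharge q through every layer.
Σ(b_i/K_i) = 5.93/22.5 + 12.3/0.000397 + 9.63/6.40 = 30984 d.
q = Δh / Σ(b_i/K_i) = 13.9 / 30984 = 0.0004486 m/day.
In each layer the seepage velocity is v_i = q/n_i, so the layer transit time is t_i = b_i·n_i / q:
  layer 1 (coarse sand): t_1 = 5.93 × 0.32 / 0.0004486 = 4230 d
  layer 2 (clay): t_2 = 12.3 × 0.03 / 0.0004486 = 822.5 d
  layer 3 (fine sand): t_3 = 9.63 × 0.19 / 0.0004486 = 4079 d
Total t = Σ t_i = 9131 days = 25.00 years.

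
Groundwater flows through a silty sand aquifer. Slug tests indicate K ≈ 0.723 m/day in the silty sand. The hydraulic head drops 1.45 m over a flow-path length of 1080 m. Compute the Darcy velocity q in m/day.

0.000971

Hydraulic gradient i = Δh / L = 1.45 / 1080 = 0.001343.
Specific discharge q = K · i = 0.7230 × 0.001343 = 0.0009707 m/day.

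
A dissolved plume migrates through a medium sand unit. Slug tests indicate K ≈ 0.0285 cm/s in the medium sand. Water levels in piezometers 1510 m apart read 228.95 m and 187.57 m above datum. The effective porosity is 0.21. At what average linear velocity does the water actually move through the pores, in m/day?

Convert K: 0.0285 cm/s × 864 = 24.62 m/day.
Hydraulic gradient i = (228.95 − 187.57) / 1510 = 41.38 / 1510 = 0.02740.
Darcy flux q = K · i = 24.62 × 0.02740 = 0.6748 m/day.
Seepage velocity v = q / n_e = 0.6748 / 0.21 = 3.213 m/day.

3.21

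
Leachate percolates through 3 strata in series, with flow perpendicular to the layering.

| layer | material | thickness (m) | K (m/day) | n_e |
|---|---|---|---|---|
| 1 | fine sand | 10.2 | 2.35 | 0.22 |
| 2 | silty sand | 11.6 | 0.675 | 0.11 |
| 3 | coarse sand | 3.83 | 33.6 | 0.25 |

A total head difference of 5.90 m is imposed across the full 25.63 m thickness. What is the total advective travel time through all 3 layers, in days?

16.4

With flow normal to the layers, continuity requires the same specific discharge q through every layer.
Σ(b_i/K_i) = 10.2/2.35 + 11.6/0.675 + 3.83/33.6 = 21.64 d.
q = Δh / Σ(b_i/K_i) = 5.90 / 21.64 = 0.2726 m/day.
In each layer the seepage velocity is v_i = q/n_i, so the layer transit time is t_i = b_i·n_i / q:
  layer 1 (fine sand): t_1 = 10.2 × 0.22 / 0.2726 = 8.230 d
  layer 2 (silty sand): t_2 = 11.6 × 0.11 / 0.2726 = 4.680 d
  layer 3 (coarse sand): t_3 = 3.83 × 0.25 / 0.2726 = 3.512 d
Total t = Σ t_i = 16.42 days.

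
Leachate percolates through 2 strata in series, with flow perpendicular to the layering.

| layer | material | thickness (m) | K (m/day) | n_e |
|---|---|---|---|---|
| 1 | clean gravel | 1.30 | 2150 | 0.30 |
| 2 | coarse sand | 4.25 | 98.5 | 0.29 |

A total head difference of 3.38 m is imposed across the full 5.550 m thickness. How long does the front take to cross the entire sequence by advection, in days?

0.0210

With flow normal to the layers, continuity requires the same specific discharge q through every layer.
Σ(b_i/K_i) = 1.30/2150 + 4.25/98.5 = 0.04375 d.
q = Δh / Σ(b_i/K_i) = 3.38 / 0.04375 = 77.25 m/day.
In each layer the seepage velocity is v_i = q/n_i, so the layer transit time is t_i = b_i·n_i / q:
  layer 1 (clean gravel): t_1 = 1.30 × 0.30 / 77.25 = 0.005048 d
  layer 2 (coarse sand): t_2 = 4.25 × 0.29 / 77.25 = 0.01595 d
Total t = Σ t_i = 0.02100 days.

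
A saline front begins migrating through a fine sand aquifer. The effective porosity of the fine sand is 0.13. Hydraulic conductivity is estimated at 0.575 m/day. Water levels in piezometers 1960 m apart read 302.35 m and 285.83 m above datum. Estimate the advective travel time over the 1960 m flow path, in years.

Hydraulic gradient i = (302.35 − 285.83) / 1960 = 16.52 / 1960 = 0.008429.
Darcy flux q = K · i = 0.5750 × 0.008429 = 0.004846 m/day.
Seepage velocity v = q / n_e = 0.004846 / 0.13 = 0.03728 m/day.
Travel time t = L / v = 1960 / 0.03728 = 52575 days = 143.9 years.

144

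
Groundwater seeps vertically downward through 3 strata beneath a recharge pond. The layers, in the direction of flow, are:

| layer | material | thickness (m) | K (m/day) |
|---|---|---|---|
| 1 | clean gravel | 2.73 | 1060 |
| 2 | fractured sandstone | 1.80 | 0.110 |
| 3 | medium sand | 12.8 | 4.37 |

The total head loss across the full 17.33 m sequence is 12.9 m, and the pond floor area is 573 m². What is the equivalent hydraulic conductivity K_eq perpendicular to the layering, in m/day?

Flow is perpendicular to layering, so the layers act in series and the equivalent K is the thickness-weighted harmonic mean.
Total thickness L = 2.73 + 1.80 + 12.8 = 17.33 m.
Σ(b_i/K_i) = 2.73/1060 + 1.80/0.110 + 12.8/4.37 = 19.30 d.
K_eq = L / Σ(b_i/K_i) = 17.33 / 19.30 = 0.8981 m/day.

0.898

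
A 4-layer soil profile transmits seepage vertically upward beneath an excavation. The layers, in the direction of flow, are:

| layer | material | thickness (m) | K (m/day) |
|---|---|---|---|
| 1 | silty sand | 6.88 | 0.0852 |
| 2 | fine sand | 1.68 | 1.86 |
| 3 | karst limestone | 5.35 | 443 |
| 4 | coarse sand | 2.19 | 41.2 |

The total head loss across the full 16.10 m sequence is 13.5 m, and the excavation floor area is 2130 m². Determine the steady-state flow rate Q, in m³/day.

Flow is perpendicular to layering, so the layers act in series and the equivalent K is the thickness-weighted harmonic mean.
Total thickness L = 6.88 + 1.68 + 5.35 + 2.19 = 16.10 m.
Σ(b_i/K_i) = 6.88/0.0852 + 1.68/1.86 + 5.35/443 + 2.19/41.2 = 81.72 d.
K_eq = L / Σ(b_i/K_i) = 16.10 / 81.72 = 0.1970 m/day.
Q = K_eq · A · (Δh/L) = 0.1970 × 2130 × (13.5/16.10) = 351.9 m³/day.

352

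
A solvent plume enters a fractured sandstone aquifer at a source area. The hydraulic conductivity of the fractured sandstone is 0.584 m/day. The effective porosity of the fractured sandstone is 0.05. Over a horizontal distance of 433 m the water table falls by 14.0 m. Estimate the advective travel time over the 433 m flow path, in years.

3.14

Hydraulic gradient i = Δh / L = 14.0 / 433 = 0.03233.
Darcy flux q = K · i = 0.5840 × 0.03233 = 0.01888 m/day.
Seepage velocity v = q / n_e = 0.01888 / 0.05 = 0.3776 m/day.
Travel time t = L / v = 433 / 0.3776 = 1147 days = 3.139 years.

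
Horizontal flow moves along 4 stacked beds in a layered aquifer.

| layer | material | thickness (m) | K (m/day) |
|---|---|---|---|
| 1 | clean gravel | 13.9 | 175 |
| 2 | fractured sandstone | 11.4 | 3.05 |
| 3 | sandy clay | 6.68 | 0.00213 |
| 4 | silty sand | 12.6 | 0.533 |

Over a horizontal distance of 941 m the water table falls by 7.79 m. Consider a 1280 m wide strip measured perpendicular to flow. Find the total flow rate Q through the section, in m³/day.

Flow is parallel to layering, so each bed carries its own Darcy discharge and the transmissivities add.
Σ(K_i·b_i) = 175×13.9 + 3.05×11.4 + 0.00213×6.68 + 0.533×12.6 = 2474 m²/day.
Hydraulic gradient i = Δh / L = 7.79 / 941 = 0.008278.
Q = Σ(K_i·b_i) · W · i = 2474 × 1280 × 0.008278 = 26215 m³/day.

26200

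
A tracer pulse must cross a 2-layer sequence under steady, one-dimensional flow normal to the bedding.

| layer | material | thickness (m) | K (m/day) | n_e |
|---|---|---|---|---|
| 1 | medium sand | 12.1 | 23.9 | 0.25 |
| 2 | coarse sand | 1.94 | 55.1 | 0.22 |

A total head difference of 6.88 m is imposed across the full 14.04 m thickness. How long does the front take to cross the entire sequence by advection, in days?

With flow normal to the layers, continuity requires the same specific discharge q through every layer.
Σ(b_i/K_i) = 12.1/23.9 + 1.94/55.1 = 0.5415 d.
q = Δh / Σ(b_i/K_i) = 6.88 / 0.5415 = 12.71 m/day.
In each layer the seepage velocity is v_i = q/n_i, so the layer transit time is t_i = b_i·n_i / q:
  layer 1 (medium sand): t_1 = 12.1 × 0.25 / 12.71 = 0.2381 d
  layer 2 (coarse sand): t_2 = 1.94 × 0.22 / 12.71 = 0.03359 d
Total t = Σ t_i = 0.2717 days.

0.272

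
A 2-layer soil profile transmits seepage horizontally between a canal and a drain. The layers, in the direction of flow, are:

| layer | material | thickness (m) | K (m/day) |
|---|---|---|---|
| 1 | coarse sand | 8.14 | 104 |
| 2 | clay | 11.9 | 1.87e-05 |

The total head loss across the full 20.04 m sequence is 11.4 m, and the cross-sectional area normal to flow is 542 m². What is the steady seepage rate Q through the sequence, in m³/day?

Flow is perpendicular to layering, so the layers act in series and the equivalent K is the thickness-weighted harmonic mean.
Total thickness L = 8.14 + 11.9 = 20.04 m.
Σ(b_i/K_i) = 8.14/104 + 11.9/1.87e-05 = 6.364e+05 d.
K_eq = L / Σ(b_i/K_i) = 20.04 / 6.364e+05 = 3.149e-05 m/day.
Q = K_eq · A · (Δh/L) = 3.149e-05 × 542 × (11.4/20.04) = 0.009710 m³/day.

0.00971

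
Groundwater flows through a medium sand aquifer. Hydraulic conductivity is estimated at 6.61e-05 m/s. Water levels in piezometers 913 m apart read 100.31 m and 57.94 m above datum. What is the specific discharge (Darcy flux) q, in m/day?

0.265

Convert K: 6.61e-05 m/s × 86400 = 5.711 m/day.
Hydraulic gradient i = (100.31 − 57.94) / 913 = 42.37 / 913 = 0.04641.
Specific discharge q = K · i = 5.711 × 0.04641 = 0.2650 m/day.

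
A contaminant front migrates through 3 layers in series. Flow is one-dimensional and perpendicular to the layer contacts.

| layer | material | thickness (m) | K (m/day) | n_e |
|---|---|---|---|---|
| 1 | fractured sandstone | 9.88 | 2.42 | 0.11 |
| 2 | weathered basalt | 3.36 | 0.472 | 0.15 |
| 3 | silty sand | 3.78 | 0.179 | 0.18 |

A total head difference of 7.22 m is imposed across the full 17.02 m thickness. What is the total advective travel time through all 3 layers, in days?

10.2

With flow normal to the layers, continuity requires the same specific discharge q through every layer.
Σ(b_i/K_i) = 9.88/2.42 + 3.36/0.472 + 3.78/0.179 = 32.32 d.
q = Δh / Σ(b_i/K_i) = 7.22 / 32.32 = 0.2234 m/day.
In each layer the seepage velocity is v_i = q/n_i, so the layer transit time is t_i = b_i·n_i / q:
  layer 1 (fractured sandstone): t_1 = 9.88 × 0.11 / 0.2234 = 4.865 d
  layer 2 (weathered basalt): t_2 = 3.36 × 0.15 / 0.2234 = 2.256 d
  layer 3 (silty sand): t_3 = 3.78 × 0.18 / 0.2234 = 3.046 d
Total t = Σ t_i = 10.17 days.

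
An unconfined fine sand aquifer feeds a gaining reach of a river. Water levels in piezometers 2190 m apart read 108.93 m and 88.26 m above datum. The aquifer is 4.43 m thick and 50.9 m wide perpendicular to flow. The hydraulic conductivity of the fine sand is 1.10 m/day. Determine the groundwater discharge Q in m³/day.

Cross-sectional area A = 50.9 × 4.43 = 225.5 m².
Hydraulic gradient i = (108.93 − 88.26) / 2190 = 20.67 / 2190 = 0.009438.
Darcy's law: Q = K · A · i = 1.100 × 225.5 × 0.009438 = 2.341 m³/day.

2.34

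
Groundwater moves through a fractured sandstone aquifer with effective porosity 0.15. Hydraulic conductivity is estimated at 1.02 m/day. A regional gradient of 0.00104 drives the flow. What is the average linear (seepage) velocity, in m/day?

0.00707

Hydraulic gradient i = 0.00104.
Darcy flux q = K · i = 1.020 × 0.001040 = 0.001061 m/day.
Seepage velocity v = q / n_e = 0.001061 / 0.15 = 0.007072 m/day.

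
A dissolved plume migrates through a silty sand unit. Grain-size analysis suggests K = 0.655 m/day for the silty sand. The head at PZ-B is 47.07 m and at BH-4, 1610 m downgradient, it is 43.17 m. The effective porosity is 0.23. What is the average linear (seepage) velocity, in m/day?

0.00690

Hydraulic gradient i = (47.07 − 43.17) / 1610 = 3.9 / 1610 = 0.002422.
Darcy flux q = K · i = 0.6550 × 0.002422 = 0.001587 m/day.
Seepage velocity v = q / n_e = 0.001587 / 0.23 = 0.006898 m/day.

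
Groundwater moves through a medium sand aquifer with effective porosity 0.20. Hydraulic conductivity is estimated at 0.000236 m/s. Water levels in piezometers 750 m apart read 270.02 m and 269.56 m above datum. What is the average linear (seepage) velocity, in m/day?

Convert K: 0.000236 m/s × 86400 = 20.39 m/day.
Hydraulic gradient i = (270.02 − 269.56) / 750 = 0.46 / 750 = 0.0006133.
Darcy flux q = K · i = 20.39 × 0.0006133 = 0.01251 m/day.
Seepage velocity v = q / n_e = 0.01251 / 0.20 = 0.06253 m/day.

0.0625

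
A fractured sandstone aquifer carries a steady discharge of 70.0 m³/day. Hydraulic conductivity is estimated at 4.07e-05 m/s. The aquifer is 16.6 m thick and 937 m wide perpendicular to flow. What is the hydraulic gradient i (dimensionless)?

Convert K: 4.07e-05 m/s × 86400 = 3.516 m/day.
Cross-sectional area A = 937 × 16.6 = 15554 m².
From Q = K·A·i, i = Q / (K·A) = 70.0 / (3.516 × 15554) = 0.001280.

0.00128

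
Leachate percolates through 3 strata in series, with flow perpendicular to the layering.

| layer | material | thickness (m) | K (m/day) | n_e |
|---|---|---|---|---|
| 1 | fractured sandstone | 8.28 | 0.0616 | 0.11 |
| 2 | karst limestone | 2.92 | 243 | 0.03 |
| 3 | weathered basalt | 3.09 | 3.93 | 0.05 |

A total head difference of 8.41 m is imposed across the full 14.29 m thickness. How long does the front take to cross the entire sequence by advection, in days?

18.5

With flow normal to the layers, continuity requires the same specific discharge q through every layer.
Σ(b_i/K_i) = 8.28/0.0616 + 2.92/243 + 3.09/3.93 = 135.2 d.
q = Δh / Σ(b_i/K_i) = 8.41 / 135.2 = 0.06220 m/day.
In each layer the seepage velocity is v_i = q/n_i, so the layer transit time is t_i = b_i·n_i / q:
  layer 1 (fractured sandstone): t_1 = 8.28 × 0.11 / 0.06220 = 14.64 d
  layer 2 (karst limestone): t_2 = 2.92 × 0.03 / 0.06220 = 1.408 d
  layer 3 (weathered basalt): t_3 = 3.09 × 0.05 / 0.06220 = 2.484 d
Total t = Σ t_i = 18.54 days.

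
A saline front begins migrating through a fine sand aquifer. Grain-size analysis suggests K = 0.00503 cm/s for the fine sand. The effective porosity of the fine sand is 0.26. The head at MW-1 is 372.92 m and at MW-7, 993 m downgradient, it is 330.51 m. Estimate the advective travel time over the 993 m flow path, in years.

3.81

Convert K: 0.00503 cm/s × 864 = 4.346 m/day.
Hydraulic gradient i = (372.92 − 330.51) / 993 = 42.41 / 993 = 0.04271.
Darcy flux q = K · i = 4.346 × 0.04271 = 0.1856 m/day.
Seepage velocity v = q / n_e = 0.1856 / 0.26 = 0.7139 m/day.
Travel time t = L / v = 993 / 0.7139 = 1391 days = 3.808 years.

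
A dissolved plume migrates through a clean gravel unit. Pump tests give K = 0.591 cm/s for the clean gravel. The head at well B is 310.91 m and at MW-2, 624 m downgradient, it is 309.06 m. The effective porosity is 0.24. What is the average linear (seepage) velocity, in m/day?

Convert K: 0.591 cm/s × 864 = 510.6 m/day.
Hydraulic gradient i = (310.91 − 309.06) / 624 = 1.85 / 624 = 0.002965.
Darcy flux q = K · i = 510.6 × 0.002965 = 1.514 m/day.
Seepage velocity v = q / n_e = 1.514 / 0.24 = 6.308 m/day.

6.31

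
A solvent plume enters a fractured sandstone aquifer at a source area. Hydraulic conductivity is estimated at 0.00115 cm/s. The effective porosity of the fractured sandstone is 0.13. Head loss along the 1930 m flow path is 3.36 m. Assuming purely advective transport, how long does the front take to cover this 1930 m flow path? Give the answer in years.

397

Convert K: 0.00115 cm/s × 864 = 0.9936 m/day.
Hydraulic gradient i = Δh / L = 3.36 / 1930 = 0.001741.
Darcy flux q = K · i = 0.9936 × 0.001741 = 0.001730 m/day.
Seepage velocity v = q / n_e = 0.001730 / 0.13 = 0.01331 m/day.
Travel time t = L / v = 1930 / 0.01331 = 1.450e+05 days = 397.1 years.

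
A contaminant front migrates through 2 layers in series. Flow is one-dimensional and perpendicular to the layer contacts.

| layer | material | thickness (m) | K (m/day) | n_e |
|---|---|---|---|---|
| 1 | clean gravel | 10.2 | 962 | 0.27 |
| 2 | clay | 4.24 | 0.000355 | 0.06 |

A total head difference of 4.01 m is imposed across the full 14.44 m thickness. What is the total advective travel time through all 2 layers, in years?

24.5

With flow normal to the layers, continuity requires the same specific discharge q through every layer.
Σ(b_i/K_i) = 10.2/962 + 4.24/0.000355 = 11944 d.
q = Δh / Σ(b_i/K_i) = 4.01 / 11944 = 0.0003357 m/day.
In each layer the seepage velocity is v_i = q/n_i, so the layer transit time is t_i = b_i·n_i / q:
  layer 1 (clean gravel): t_1 = 10.2 × 0.27 / 0.0003357 = 8203 d
  layer 2 (clay): t_2 = 4.24 × 0.06 / 0.0003357 = 757.7 d
Total t = Σ t_i = 8960 days = 24.53 years.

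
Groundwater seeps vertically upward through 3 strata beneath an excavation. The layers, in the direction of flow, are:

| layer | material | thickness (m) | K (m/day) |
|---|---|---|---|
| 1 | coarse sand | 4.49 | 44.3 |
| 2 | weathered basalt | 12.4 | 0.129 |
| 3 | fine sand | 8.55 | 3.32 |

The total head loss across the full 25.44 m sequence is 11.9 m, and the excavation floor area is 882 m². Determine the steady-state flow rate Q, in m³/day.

Flow is perpendicular to layering, so the layers act in series and the equivalent K is the thickness-weighted harmonic mean.
Total thickness L = 4.49 + 12.4 + 8.55 = 25.44 m.
Σ(b_i/K_i) = 4.49/44.3 + 12.4/0.129 + 8.55/3.32 = 98.80 d.
K_eq = L / Σ(b_i/K_i) = 25.44 / 98.80 = 0.2575 m/day.
Q = K_eq · A · (Δh/L) = 0.2575 × 882 × (11.9/25.44) = 106.2 m³/day.

106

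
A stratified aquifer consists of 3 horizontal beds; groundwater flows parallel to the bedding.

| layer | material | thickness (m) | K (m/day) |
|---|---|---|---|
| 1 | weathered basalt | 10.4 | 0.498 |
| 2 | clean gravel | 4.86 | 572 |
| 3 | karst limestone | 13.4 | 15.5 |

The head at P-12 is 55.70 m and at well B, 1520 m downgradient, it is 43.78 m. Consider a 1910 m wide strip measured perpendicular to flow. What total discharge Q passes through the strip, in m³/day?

Flow is parallel to layering, so each bed carries its own Darcy discharge and the transmissivities add.
Σ(K_i·b_i) = 0.498×10.4 + 572×4.86 + 15.5×13.4 = 2993 m²/day.
Hydraulic gradient i = (55.70 − 43.78) / 1520 = 11.92 / 1520 = 0.007842.
Q = Σ(K_i·b_i) · W · i = 2993 × 1910 × 0.007842 = 44827 m³/day.

44800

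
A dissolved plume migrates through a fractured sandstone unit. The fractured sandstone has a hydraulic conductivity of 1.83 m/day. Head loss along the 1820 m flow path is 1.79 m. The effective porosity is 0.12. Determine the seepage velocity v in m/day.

Hydraulic gradient i = Δh / L = 1.79 / 1820 = 0.0009835.
Darcy flux q = K · i = 1.830 × 0.0009835 = 0.001800 m/day.
Seepage velocity v = q / n_e = 0.001800 / 0.12 = 0.01500 m/day.

0.0150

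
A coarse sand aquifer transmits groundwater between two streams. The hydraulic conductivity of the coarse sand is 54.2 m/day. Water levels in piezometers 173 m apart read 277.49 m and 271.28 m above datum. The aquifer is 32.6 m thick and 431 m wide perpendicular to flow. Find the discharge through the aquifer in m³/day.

27300

Cross-sectional area A = 431 × 32.6 = 14051 m².
Hydraulic gradient i = (277.49 − 271.28) / 173 = 6.21 / 173 = 0.03590.
Darcy's law: Q = K · A · i = 54.20 × 14051 × 0.03590 = 27336 m³/day.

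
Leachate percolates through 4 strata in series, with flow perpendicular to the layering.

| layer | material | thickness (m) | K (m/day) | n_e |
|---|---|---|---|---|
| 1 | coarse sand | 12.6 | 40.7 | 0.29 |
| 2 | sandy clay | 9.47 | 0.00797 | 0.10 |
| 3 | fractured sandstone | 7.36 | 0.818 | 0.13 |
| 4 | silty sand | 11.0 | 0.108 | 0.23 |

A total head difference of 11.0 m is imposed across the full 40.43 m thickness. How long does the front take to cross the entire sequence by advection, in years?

2.62

With flow normal to the layers, continuity requires the same specific discharge q through every layer.
Σ(b_i/K_i) = 12.6/40.7 + 9.47/0.00797 + 7.36/0.818 + 11.0/0.108 = 1299 d.
q = Δh / Σ(b_i/K_i) = 11.0 / 1299 = 0.008466 m/day.
In each layer the seepage velocity is v_i = q/n_i, so the layer transit time is t_i = b_i·n_i / q:
  layer 1 (coarse sand): t_1 = 12.6 × 0.29 / 0.008466 = 431.6 d
  layer 2 (sandy clay): t_2 = 9.47 × 0.10 / 0.008466 = 111.9 d
  layer 3 (fractured sandstone): t_3 = 7.36 × 0.13 / 0.008466 = 113.0 d
  layer 4 (silty sand): t_4 = 11.0 × 0.23 / 0.008466 = 298.9 d
Total t = Σ t_i = 955.4 days = 2.616 years.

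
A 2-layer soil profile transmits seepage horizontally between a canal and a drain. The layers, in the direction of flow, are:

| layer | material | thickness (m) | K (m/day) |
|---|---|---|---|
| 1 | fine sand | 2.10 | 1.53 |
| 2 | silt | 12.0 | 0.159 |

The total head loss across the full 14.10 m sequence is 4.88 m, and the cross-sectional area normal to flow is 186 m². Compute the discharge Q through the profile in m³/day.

11.8

Flow is perpendicular to layering, so the layers act in series and the equivalent K is the thickness-weighted harmonic mean.
Total thickness L = 2.10 + 12.0 = 14.10 m.
Σ(b_i/K_i) = 2.10/1.53 + 12.0/0.159 = 76.84 d.
K_eq = L / Σ(b_i/K_i) = 14.10 / 76.84 = 0.1835 m/day.
Q = K_eq · A · (Δh/L) = 0.1835 × 186 × (4.88/14.10) = 11.81 m³/day.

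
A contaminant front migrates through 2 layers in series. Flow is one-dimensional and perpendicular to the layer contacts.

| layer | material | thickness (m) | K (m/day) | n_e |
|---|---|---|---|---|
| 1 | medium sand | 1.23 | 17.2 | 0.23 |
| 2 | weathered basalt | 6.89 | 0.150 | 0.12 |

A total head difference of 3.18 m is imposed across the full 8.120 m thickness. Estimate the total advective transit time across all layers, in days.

With flow normal to the layers, continuity requires the same specific discharge q through every layer.
Σ(b_i/K_i) = 1.23/17.2 + 6.89/0.150 = 46.00 d.
q = Δh / Σ(b_i/K_i) = 3.18 / 46.00 = 0.06912 m/day.
In each layer the seepage velocity is v_i = q/n_i, so the layer transit time is t_i = b_i·n_i / q:
  layer 1 (medium sand): t_1 = 1.23 × 0.23 / 0.06912 = 4.093 d
  layer 2 (weathered basalt): t_2 = 6.89 × 0.12 / 0.06912 = 11.96 d
Total t = Σ t_i = 16.05 days.

16.1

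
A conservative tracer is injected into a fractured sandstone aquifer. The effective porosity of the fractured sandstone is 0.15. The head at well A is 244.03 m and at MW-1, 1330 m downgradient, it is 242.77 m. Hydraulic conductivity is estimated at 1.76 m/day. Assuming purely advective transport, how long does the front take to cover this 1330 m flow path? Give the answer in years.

Hydraulic gradient i = (244.03 − 242.77) / 1330 = 1.26 / 1330 = 0.0009474.
Darcy flux q = K · i = 1.760 × 0.0009474 = 0.001667 m/day.
Seepage velocity v = q / n_e = 0.001667 / 0.15 = 0.01112 m/day.
Travel time t = L / v = 1330 / 0.01112 = 1.196e+05 days = 327.6 years.

328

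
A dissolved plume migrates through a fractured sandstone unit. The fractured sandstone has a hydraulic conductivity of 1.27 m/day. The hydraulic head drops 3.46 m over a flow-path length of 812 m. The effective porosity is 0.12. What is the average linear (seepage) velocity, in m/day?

Hydraulic gradient i = Δh / L = 3.46 / 812 = 0.004261.
Darcy flux q = K · i = 1.270 × 0.004261 = 0.005412 m/day.
Seepage velocity v = q / n_e = 0.005412 / 0.12 = 0.04510 m/day.

0.0451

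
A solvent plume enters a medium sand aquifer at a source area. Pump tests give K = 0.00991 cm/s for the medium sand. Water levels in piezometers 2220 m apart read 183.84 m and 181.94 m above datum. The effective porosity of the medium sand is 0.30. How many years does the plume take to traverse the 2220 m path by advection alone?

Convert K: 0.00991 cm/s × 864 = 8.562 m/day.
Hydraulic gradient i = (183.84 − 181.94) / 2220 = 1.9 / 2220 = 0.0008559.
Darcy flux q = K · i = 8.562 × 0.0008559 = 0.007328 m/day.
Seepage velocity v = q / n_e = 0.007328 / 0.30 = 0.02443 m/day.
Travel time t = L / v = 2220 / 0.02443 = 90884 days = 248.8 years.

249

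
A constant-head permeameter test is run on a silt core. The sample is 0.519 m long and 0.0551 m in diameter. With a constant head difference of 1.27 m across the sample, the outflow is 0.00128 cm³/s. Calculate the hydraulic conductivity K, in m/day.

0.0190

Cross-sectional area A = π·(d/2)² = π × (0.0551/2)² = 0.002384 m².
Convert discharge: 0.00128 cm³/s = 1.280e-09 m³/s.
Darcy's law rearranged: K = Q·L / (A·Δh) = 1.280e-09 × 0.519 / (0.002384 × 1.27) = 2.194e-07 m/s = 0.01895 m/day.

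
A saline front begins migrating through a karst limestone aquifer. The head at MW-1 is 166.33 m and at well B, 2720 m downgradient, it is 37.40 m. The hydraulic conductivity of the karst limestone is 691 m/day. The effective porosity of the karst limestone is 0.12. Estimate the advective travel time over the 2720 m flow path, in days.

9.97

Hydraulic gradient i = (166.33 − 37.40) / 2720 = 128.93 / 2720 = 0.04740.
Darcy flux q = K · i = 691.0 × 0.04740 = 32.75 m/day.
Seepage velocity v = q / n_e = 32.75 / 0.12 = 272.9 m/day.
Travel time t = L / v = 2720 / 272.9 = 9.965 days.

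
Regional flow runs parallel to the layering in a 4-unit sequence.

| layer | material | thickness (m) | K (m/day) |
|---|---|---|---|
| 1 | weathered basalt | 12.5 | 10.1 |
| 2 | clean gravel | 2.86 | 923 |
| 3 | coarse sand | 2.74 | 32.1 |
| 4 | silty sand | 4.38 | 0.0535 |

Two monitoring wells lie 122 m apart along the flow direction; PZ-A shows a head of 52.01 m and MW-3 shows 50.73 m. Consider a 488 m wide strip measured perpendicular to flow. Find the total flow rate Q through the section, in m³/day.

14600

Flow is parallel to layering, so each bed carries its own Darcy discharge and the transmissivities add.
Σ(K_i·b_i) = 10.1×12.5 + 923×2.86 + 32.1×2.74 + 0.0535×4.38 = 2854 m²/day.
Hydraulic gradient i = (52.01 − 50.73) / 122 = 1.28 / 122 = 0.01049.
Q = Σ(K_i·b_i) · W · i = 2854 × 488 × 0.01049 = 14614 m³/day.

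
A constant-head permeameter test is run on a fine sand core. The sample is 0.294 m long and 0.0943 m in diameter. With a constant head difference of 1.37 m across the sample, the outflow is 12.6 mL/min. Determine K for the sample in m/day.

0.558

Cross-sectional area A = π·(d/2)² = π × (0.0943/2)² = 0.006984 m².
Convert discharge: 12.6 mL/min = 2.100e-07 m³/s.
Darcy's law rearranged: K = Q·L / (A·Δh) = 2.100e-07 × 0.294 / (0.006984 × 1.37) = 6.453e-06 m/s = 0.5575 m/day.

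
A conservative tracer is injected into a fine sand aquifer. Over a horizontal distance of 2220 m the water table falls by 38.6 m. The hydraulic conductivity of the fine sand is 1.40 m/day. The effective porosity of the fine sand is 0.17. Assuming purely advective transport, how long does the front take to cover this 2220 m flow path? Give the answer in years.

42.4

Hydraulic gradient i = Δh / L = 38.6 / 2220 = 0.01739.
Darcy flux q = K · i = 1.400 × 0.01739 = 0.02434 m/day.
Seepage velocity v = q / n_e = 0.02434 / 0.17 = 0.1432 m/day.
Travel time t = L / v = 2220 / 0.1432 = 15504 days = 42.45 years.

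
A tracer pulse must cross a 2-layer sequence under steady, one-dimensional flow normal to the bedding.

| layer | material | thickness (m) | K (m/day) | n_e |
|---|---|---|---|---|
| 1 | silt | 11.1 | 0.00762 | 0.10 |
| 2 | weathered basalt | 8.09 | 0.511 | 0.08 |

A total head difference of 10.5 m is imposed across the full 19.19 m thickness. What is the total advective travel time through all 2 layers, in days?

246

With flow normal to the layers, continuity requires the same specific discharge q through every layer.
Σ(b_i/K_i) = 11.1/0.00762 + 8.09/0.511 = 1473 d.
q = Δh / Σ(b_i/K_i) = 10.5 / 1473 = 0.007131 m/day.
In each layer the seepage velocity is v_i = q/n_i, so the layer transit time is t_i = b_i·n_i / q:
  layer 1 (silt): t_1 = 11.1 × 0.10 / 0.007131 = 155.7 d
  layer 2 (weathered basalt): t_2 = 8.09 × 0.08 / 0.007131 = 90.76 d
Total t = Σ t_i = 246.4 days.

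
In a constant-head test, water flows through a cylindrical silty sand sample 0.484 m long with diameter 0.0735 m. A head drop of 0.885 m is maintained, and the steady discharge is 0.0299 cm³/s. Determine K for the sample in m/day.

0.333

Cross-sectional area A = π·(d/2)² = π × (0.0735/2)² = 0.004243 m².
Convert discharge: 0.0299 cm³/s = 2.990e-08 m³/s.
Darcy's law rearranged: K = Q·L / (A·Δh) = 2.990e-08 × 0.484 / (0.004243 × 0.885) = 3.854e-06 m/s = 0.3330 m/day.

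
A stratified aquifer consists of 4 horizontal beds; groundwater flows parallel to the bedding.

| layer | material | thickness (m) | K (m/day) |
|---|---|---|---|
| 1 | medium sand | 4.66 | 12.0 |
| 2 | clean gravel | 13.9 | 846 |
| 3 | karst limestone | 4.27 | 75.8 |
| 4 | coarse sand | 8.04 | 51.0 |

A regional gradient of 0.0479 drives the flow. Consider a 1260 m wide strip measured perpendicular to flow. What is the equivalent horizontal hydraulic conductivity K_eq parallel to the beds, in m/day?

Flow is parallel to layering, so each bed carries its own Darcy discharge and the transmissivities add.
Σ(K_i·b_i) = 12.0×4.66 + 846×13.9 + 75.8×4.27 + 51.0×8.04 = 12549 m²/day.
Total thickness b = 30.87 m, so K_eq = Σ(K_i·b_i)/b = 406.5 m/day.

407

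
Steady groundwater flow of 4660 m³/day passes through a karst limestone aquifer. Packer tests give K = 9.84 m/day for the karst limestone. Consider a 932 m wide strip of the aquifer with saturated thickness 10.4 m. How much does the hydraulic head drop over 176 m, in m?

Cross-sectional area A = 932 × 10.4 = 9693 m².
From Q = K·A·i, i = Q / (K·A) = 4660 / (9.840 × 9693) = 0.04886.
Head loss Δh = i · L = 0.04886 × 176 = 8.599 m.

8.60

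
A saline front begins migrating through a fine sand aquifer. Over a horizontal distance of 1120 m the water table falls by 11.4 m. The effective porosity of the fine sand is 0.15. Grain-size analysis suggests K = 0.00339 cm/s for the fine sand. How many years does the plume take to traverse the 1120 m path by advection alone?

Convert K: 0.00339 cm/s × 864 = 2.929 m/day.
Hydraulic gradient i = Δh / L = 11.4 / 1120 = 0.01018.
Darcy flux q = K · i = 2.929 × 0.01018 = 0.02981 m/day.
Seepage velocity v = q / n_e = 0.02981 / 0.15 = 0.1988 m/day.
Travel time t = L / v = 1120 / 0.1988 = 5635 days = 15.43 years.

15.4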